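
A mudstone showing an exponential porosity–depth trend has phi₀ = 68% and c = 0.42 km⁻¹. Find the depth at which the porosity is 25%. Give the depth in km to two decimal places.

2.38 km

Invert Athy's law: d = ln(phi₀/phi) / c
d = ln(0.68/0.25) / 0.42 = ln(2.72) / 0.42 = 1.0006 / 0.42 = 2.382 km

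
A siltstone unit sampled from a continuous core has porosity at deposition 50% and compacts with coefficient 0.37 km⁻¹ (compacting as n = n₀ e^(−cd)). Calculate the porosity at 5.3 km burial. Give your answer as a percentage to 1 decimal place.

7.0%

n = n₀·exp(−c·d) = 0.5 × exp(−0.37 × 5.3) = 0.5 × exp(−1.961)
  = 0.5 × 0.1407 = 0.0704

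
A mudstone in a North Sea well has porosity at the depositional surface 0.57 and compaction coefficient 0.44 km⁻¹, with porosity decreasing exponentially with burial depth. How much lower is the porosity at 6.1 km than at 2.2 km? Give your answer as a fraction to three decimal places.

φ(2.2) = 0.57·e^(−0.44×2.2) = 0.2165
φ(6.1) = 0.57·e^(−0.44×6.1) = 0.0389
Δφ = 0.2165 − 0.0389 = 0.1776

0.178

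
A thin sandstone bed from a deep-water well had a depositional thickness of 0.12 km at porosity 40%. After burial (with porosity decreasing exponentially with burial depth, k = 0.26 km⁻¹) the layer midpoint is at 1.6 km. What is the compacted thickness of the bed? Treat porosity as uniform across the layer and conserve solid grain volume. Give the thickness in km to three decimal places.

Porosity at 1.6 km: phi = 0.4·exp(−0.26×1.6) = 0.2639
Solid-volume conservation: h(1−phi) = h₀(1−phi₀) ⇒ h = h₀·(1−phi₀)/(1−phi)
h = 0.12 × (1 − 0.4)/(1 − 0.2639) = 0.12 × 0.8151 = 0.0978 km

0.098 km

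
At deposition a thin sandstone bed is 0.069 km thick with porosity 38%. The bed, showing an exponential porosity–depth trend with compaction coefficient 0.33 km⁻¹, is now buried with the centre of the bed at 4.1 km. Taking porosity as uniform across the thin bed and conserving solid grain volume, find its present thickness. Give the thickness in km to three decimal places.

Porosity at 4.1 km: phi = 0.38·exp(−0.33×4.1) = 0.0982
Solid-volume conservation: h(1−phi) = h₀(1−phi₀) ⇒ h = h₀·(1−phi₀)/(1−phi)
h = 0.069 × (1 − 0.38)/(1 − 0.0982) = 0.069 × 0.6875 = 0.0474 km

0.047 km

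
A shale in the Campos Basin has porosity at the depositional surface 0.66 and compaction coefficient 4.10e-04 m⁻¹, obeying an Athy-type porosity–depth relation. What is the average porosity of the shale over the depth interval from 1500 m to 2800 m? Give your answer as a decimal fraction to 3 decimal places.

Working in km (1 km = 1000 m; k in km⁻¹ = k in m⁻¹ × 1000):
⟨n⟩ = (1/(z₂−z₁)) ∫ n₀ e^(−kz) dz = n₀·(e^(−k·z₁) − e^(−k·z₂)) / (k·(z₂−z₁))
e^(−0.41×1.5) = 0.5406; e^(−0.41×2.8) = 0.3173
⟨n⟩ = 0.66 × (0.5406 − 0.3173) / (0.41 × 1.3) = 0.66 × 0.4191 = 0.2766

0.277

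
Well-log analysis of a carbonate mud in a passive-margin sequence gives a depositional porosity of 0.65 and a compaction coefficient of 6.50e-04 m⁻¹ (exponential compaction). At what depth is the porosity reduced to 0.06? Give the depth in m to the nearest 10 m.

Working in km (1 km = 1000 m; c in km⁻¹ = c in m⁻¹ × 1000):
Invert Athy's law: z = ln(φ₀/φ) / c
z = ln(0.65/0.06) / 0.65 = ln(10.83) / 0.65 = 2.3826 / 0.65 = 3.666 km

3670 m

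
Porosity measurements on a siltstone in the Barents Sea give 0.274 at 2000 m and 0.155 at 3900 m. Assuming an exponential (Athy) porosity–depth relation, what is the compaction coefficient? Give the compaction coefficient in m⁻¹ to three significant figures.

Working in km (1 km = 1000 m; k in km⁻¹ = k in m⁻¹ × 1000):
Athy: phi(Z) = phi₀ e^(−kZ) ⇒ phi₁/phi₂ = e^{k(Z₂−Z₁)} ⇒ k = ln(phi₁/phi₂)/(Z₂−Z₁)
k = ln(0.274/0.155) / (3.9 − 2) = ln(1.768) / 1.9 = 0.5697 / 1.9 = 0.2998 km⁻¹

0.000300 m⁻¹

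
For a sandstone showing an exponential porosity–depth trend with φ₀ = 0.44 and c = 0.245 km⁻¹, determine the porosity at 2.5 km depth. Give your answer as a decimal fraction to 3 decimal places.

φ = φ₀·exp(−c·z) = 0.44 × exp(−0.245 × 2.5) = 0.44 × exp(−0.6125)
  = 0.44 × 0.5420 = 0.2385

0.238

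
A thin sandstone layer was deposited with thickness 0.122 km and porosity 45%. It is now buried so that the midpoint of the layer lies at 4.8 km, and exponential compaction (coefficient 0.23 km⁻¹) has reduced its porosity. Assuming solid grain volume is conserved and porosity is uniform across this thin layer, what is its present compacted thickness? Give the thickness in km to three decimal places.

Porosity at 4.8 km: phi = 0.45·exp(−0.23×4.8) = 0.1492
Solid-volume conservation: h(1−phi) = h₀(1−phi₀) ⇒ h = h₀·(1−phi₀)/(1−phi)
h = 0.122 × (1 − 0.45)/(1 − 0.1492) = 0.122 × 0.6464 = 0.0789 km

0.079 km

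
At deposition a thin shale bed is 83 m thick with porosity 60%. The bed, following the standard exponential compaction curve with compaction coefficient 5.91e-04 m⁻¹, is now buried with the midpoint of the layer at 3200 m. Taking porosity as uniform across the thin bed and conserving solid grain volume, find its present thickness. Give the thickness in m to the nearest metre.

37 m

Working in km (1 km = 1000 m; β in km⁻¹ = β in m⁻¹ × 1000):
Porosity at 3.2 km: φ = 0.6·exp(−0.591×3.2) = 0.0905
Solid-volume conservation: h(1−φ) = h₀(1−φ₀) ⇒ h = h₀·(1−φ₀)/(1−φ)
h = 0.083 × (1 − 0.6)/(1 − 0.0905) = 0.083 × 0.4398 = 0.0365 km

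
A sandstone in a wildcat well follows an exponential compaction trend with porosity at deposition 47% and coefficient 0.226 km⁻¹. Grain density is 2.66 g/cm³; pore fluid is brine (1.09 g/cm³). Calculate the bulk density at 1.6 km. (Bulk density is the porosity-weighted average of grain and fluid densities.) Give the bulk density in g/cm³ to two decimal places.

Porosity at depth: phi = 0.47·exp(−0.226×1.6) = 0.47×0.6966 = 0.3274
Bulk density: ρ_b = (1−phi)ρ_g + phi·ρ_f = 0.6726×2.66 + 0.3274×1.09
       = 1.789 + 0.357 = 2.146 g/cm³

2.15 g/cm³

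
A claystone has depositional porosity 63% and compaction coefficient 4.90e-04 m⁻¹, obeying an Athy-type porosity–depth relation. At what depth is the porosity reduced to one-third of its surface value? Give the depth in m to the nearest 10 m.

2240 m

Working in km (1 km = 1000 m; β in km⁻¹ = β in m⁻¹ × 1000):
phi/phi₀ = 1/3 ⇒ exp(−β·Z) = 1/3 ⇒ Z = ln(3) / β
Z = 1.0986 / 0.49 = 2.242 km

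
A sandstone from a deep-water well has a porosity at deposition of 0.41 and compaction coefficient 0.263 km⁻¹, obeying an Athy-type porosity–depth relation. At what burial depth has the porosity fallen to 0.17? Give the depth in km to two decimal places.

Invert Athy's law: Z = ln(phi₀/phi) / k
Z = ln(0.41/0.17) / 0.263 = ln(2.412) / 0.263 = 0.8804 / 0.263 = 3.347 km

3.35 km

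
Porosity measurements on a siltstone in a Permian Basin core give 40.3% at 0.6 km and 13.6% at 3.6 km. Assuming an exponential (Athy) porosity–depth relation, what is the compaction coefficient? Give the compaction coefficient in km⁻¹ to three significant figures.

0.362 km⁻¹

Athy: n(d) = n₀ e^(−βd) ⇒ n₁/n₂ = e^{β(d₂−d₁)} ⇒ β = ln(n₁/n₂)/(d₂−d₁)
β = ln(0.403/0.136) / (3.6 − 0.6) = ln(2.963) / 3 = 1.0863 / 3 = 0.3621 km⁻¹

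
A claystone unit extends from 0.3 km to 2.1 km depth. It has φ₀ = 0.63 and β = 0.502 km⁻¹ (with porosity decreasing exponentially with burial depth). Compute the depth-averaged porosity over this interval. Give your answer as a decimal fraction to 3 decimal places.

0.357

⟨φ⟩ = (1/(Z₂−Z₁)) ∫ φ₀ e^(−βZ) dZ = φ₀·(e^(−β·Z₁) − e^(−β·Z₂)) / (β·(Z₂−Z₁))
e^(−0.502×0.3) = 0.8602; e^(−0.502×2.1) = 0.3485
⟨φ⟩ = 0.63 × (0.8602 − 0.3485) / (0.502 × 1.8) = 0.63 × 0.5663 = 0.3568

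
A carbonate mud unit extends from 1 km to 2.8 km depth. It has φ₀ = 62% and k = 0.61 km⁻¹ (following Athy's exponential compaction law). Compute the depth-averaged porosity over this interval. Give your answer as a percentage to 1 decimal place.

20.4%

⟨φ⟩ = (1/(z₂−z₁)) ∫ φ₀ e^(−kz) dz = φ₀·(e^(−k·z₁) − e^(−k·z₂)) / (k·(z₂−z₁))
e^(−0.61×1) = 0.5434; e^(−0.61×2.8) = 0.1812
⟨φ⟩ = 0.62 × (0.5434 − 0.1812) / (0.61 × 1.8) = 0.62 × 0.3298 = 0.2045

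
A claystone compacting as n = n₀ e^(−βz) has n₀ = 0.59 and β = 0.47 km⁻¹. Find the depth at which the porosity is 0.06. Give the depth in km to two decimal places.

Invert Athy's law: z = ln(n₀/n) / β
z = ln(0.59/0.06) / 0.47 = ln(9.833) / 0.47 = 2.2858 / 0.47 = 4.863 km

4.86 km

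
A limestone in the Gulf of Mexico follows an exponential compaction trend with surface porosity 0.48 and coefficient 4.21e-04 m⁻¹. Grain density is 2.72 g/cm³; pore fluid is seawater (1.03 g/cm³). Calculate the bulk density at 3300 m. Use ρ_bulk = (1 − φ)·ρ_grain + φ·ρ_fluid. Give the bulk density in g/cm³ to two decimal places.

2.52 g/cm³

Working in km (1 km = 1000 m; β in km⁻¹ = β in m⁻¹ × 1000):
Porosity at depth: φ = 0.48·exp(−0.421×3.3) = 0.48×0.2492 = 0.1196
Bulk density: ρ_b = (1−φ)ρ_g + φ·ρ_f = 0.8804×2.72 + 0.1196×1.03
       = 2.395 + 0.123 = 2.518 g/cm³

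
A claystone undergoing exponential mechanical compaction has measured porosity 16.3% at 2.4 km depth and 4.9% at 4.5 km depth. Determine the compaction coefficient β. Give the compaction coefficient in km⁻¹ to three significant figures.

Athy: phi(Z) = phi₀ e^(−βZ) ⇒ phi₁/phi₂ = e^{β(Z₂−Z₁)} ⇒ β = ln(phi₁/phi₂)/(Z₂−Z₁)
β = ln(0.163/0.049) / (4.5 − 2.4) = ln(3.327) / 2.1 = 1.2019 / 2.1 = 0.5723 km⁻¹

0.572 km⁻¹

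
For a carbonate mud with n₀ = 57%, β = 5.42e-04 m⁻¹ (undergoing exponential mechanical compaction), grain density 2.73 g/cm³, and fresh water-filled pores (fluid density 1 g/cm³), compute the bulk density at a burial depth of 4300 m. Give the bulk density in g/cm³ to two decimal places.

Working in km (1 km = 1000 m; β in km⁻¹ = β in m⁻¹ × 1000):
Porosity at depth: n = 0.57·exp(−0.542×4.3) = 0.57×0.0972 = 0.0554
Bulk density: ρ_b = (1−n)ρ_g + n·ρ_f = 0.9446×2.73 + 0.0554×1
       = 2.579 + 0.055 = 2.634 g/cm³

2.63 g/cm³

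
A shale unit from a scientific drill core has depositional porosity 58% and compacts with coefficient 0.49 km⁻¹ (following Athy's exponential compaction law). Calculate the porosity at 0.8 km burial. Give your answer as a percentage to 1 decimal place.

φ = φ₀·exp(−k·z) = 0.58 × exp(−0.49 × 0.8) = 0.58 × exp(−0.392)
  = 0.58 × 0.6757 = 0.3919

39.2%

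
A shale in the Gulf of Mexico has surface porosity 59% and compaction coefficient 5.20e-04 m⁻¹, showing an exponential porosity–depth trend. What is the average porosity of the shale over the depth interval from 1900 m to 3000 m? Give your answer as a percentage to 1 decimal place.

Working in km (1 km = 1000 m; k in km⁻¹ = k in m⁻¹ × 1000):
⟨φ⟩ = (1/(d₂−d₁)) ∫ φ₀ e^(−kd) dd = φ₀·(e^(−k·d₁) − e^(−k·d₂)) / (k·(d₂−d₁))
e^(−0.52×1.9) = 0.3723; e^(−0.52×3) = 0.2101
⟨φ⟩ = 0.59 × (0.3723 − 0.2101) / (0.52 × 1.1) = 0.59 × 0.2835 = 0.1673

16.7%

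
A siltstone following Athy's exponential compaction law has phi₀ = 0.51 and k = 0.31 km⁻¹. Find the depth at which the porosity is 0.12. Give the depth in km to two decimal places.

4.67 km

Invert Athy's law: Z = ln(phi₀/phi) / k
Z = ln(0.51/0.12) / 0.31 = ln(4.25) / 0.31 = 1.4469 / 0.31 = 4.667 km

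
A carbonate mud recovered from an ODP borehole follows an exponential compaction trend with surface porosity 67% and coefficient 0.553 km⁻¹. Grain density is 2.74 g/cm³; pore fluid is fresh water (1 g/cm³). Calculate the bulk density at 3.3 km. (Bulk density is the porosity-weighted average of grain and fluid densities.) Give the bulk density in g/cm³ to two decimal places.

Porosity at depth: phi = 0.67·exp(−0.553×3.3) = 0.67×0.1612 = 0.1080
Bulk density: ρ_b = (1−phi)ρ_g + phi·ρ_f = 0.8920×2.74 + 0.1080×1
       = 2.444 + 0.108 = 2.552 g/cm³

2.55 g/cm³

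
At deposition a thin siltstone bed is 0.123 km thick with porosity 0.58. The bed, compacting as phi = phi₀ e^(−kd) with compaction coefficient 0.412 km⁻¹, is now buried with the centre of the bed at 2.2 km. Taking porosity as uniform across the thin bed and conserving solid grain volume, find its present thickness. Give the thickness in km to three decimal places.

0.067 km

Porosity at 2.2 km: phi = 0.58·exp(−0.412×2.2) = 0.2343
Solid-volume conservation: h(1−phi) = h₀(1−phi₀) ⇒ h = h₀·(1−phi₀)/(1−phi)
h = 0.123 × (1 − 0.58)/(1 − 0.2343) = 0.123 × 0.5485 = 0.0675 km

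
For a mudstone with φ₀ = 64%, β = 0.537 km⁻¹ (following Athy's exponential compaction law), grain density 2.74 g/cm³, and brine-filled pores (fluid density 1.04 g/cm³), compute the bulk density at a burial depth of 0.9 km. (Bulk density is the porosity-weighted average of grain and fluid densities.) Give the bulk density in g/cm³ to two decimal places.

2.07 g/cm³

Porosity at depth: φ = 0.64·exp(−0.537×0.9) = 0.64×0.6167 = 0.3947
Bulk density: ρ_b = (1−φ)ρ_g + φ·ρ_f = 0.6053×2.74 + 0.3947×1.04
       = 1.658 + 0.411 = 2.069 g/cm³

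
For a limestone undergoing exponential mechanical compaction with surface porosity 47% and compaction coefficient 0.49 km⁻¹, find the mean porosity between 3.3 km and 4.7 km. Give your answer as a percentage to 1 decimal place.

⟨n⟩ = (1/(d₂−d₁)) ∫ n₀ e^(−kd) dd = n₀·(e^(−k·d₁) − e^(−k·d₂)) / (k·(d₂−d₁))
e^(−0.49×3.3) = 0.1985; e^(−0.49×4.7) = 0.1000
⟨n⟩ = 0.47 × (0.1985 − 0.1000) / (0.49 × 1.4) = 0.47 × 0.1436 = 0.0675

6.8%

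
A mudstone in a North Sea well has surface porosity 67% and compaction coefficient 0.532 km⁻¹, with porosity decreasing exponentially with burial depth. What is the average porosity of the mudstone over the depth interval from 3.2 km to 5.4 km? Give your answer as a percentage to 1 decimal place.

7.2%

⟨n⟩ = (1/(d₂−d₁)) ∫ n₀ e^(−cd) dd = n₀·(e^(−c·d₁) − e^(−c·d₂)) / (c·(d₂−d₁))
e^(−0.532×3.2) = 0.1822; e^(−0.532×5.4) = 0.0565
⟨n⟩ = 0.67 × (0.1822 − 0.0565) / (0.532 × 2.2) = 0.67 × 0.1074 = 0.0720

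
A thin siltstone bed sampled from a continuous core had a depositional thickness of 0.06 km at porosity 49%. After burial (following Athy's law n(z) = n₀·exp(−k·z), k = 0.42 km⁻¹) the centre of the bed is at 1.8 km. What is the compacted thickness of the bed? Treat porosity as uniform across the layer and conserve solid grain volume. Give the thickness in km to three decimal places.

0.040 km

Porosity at 1.8 km: n = 0.49·exp(−0.42×1.8) = 0.2301
Solid-volume conservation: h(1−n) = h₀(1−n₀) ⇒ h = h₀·(1−n₀)/(1−n)
h = 0.06 × (1 − 0.49)/(1 − 0.2301) = 0.06 × 0.6624 = 0.0397 km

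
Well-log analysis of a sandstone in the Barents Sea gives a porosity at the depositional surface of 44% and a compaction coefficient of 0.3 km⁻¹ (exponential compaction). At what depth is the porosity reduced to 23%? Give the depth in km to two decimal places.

2.16 km

Invert Athy's law: z = ln(φ₀/φ) / c
z = ln(0.44/0.23) / 0.3 = ln(1.913) / 0.3 = 0.6487 / 0.3 = 2.162 km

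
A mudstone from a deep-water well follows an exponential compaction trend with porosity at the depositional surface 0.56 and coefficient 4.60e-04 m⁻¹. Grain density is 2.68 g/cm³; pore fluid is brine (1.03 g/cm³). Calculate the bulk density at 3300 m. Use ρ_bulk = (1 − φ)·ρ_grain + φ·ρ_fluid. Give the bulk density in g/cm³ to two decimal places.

2.48 g/cm³

Working in km (1 km = 1000 m; k in km⁻¹ = k in m⁻¹ × 1000):
Porosity at depth: phi = 0.56·exp(−0.46×3.3) = 0.56×0.2191 = 0.1227
Bulk density: ρ_b = (1−phi)ρ_g + phi·ρ_f = 0.8773×2.68 + 0.1227×1.03
       = 2.351 + 0.126 = 2.478 g/cm³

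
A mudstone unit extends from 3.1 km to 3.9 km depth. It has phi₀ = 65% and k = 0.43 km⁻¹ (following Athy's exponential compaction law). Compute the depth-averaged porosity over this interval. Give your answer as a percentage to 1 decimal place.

14.5%

⟨phi⟩ = (1/(Z₂−Z₁)) ∫ phi₀ e^(−kZ) dZ = phi₀·(e^(−k·Z₁) − e^(−k·Z₂)) / (k·(Z₂−Z₁))
e^(−0.43×3.1) = 0.2637; e^(−0.43×3.9) = 0.1869
⟨phi⟩ = 0.65 × (0.2637 − 0.1869) / (0.43 × 0.8) = 0.65 × 0.2231 = 0.1450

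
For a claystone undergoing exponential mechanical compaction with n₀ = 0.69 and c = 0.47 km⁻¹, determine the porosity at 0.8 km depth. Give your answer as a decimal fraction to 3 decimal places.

0.474

n = n₀·exp(−c·d) = 0.69 × exp(−0.47 × 0.8) = 0.69 × exp(−0.376)
  = 0.69 × 0.6866 = 0.4738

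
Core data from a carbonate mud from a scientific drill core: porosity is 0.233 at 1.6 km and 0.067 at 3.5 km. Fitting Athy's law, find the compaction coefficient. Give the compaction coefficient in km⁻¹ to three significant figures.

0.656 km⁻¹

Athy: φ(Z) = φ₀ e^(−βZ) ⇒ φ₁/φ₂ = e^{β(Z₂−Z₁)} ⇒ β = ln(φ₁/φ₂)/(Z₂−Z₁)
β = ln(0.233/0.067) / (3.5 − 1.6) = ln(3.478) / 1.9 = 1.2463 / 1.9 = 0.656 km⁻¹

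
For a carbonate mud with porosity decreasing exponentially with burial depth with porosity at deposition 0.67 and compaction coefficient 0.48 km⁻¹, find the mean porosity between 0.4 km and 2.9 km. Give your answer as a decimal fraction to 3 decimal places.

⟨n⟩ = (1/(d₂−d₁)) ∫ n₀ e^(−kd) dd = n₀·(e^(−k·d₁) − e^(−k·d₂)) / (k·(d₂−d₁))
e^(−0.48×0.4) = 0.8253; e^(−0.48×2.9) = 0.2486
⟨n⟩ = 0.67 × (0.8253 − 0.2486) / (0.48 × 2.5) = 0.67 × 0.4806 = 0.3220

0.322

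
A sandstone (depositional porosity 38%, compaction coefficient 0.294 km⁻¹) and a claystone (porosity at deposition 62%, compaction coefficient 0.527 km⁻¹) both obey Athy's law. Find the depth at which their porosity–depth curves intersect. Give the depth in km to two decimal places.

2.10 km

Set n₀ₐ e^(−kₐZ) = n₀ᵦ e^(−kᵦZ) ⇒ ln(n₀ₐ/n₀ᵦ) = (kₐ − kᵦ)·Z
Z = ln(0.38/0.62) / (0.294 − 0.527) = -0.4895 / -0.233 = 2.101 km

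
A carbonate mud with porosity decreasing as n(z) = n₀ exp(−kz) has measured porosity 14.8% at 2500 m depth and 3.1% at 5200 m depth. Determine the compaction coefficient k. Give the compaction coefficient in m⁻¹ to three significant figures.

0.000579 m⁻¹

Working in km (1 km = 1000 m; k in km⁻¹ = k in m⁻¹ × 1000):
Athy: n(z) = n₀ e^(−kz) ⇒ n₁/n₂ = e^{k(z₂−z₁)} ⇒ k = ln(n₁/n₂)/(z₂−z₁)
k = ln(0.148/0.031) / (5.2 − 2.5) = ln(4.774) / 2.7 = 1.5632 / 2.7 = 0.579 km⁻¹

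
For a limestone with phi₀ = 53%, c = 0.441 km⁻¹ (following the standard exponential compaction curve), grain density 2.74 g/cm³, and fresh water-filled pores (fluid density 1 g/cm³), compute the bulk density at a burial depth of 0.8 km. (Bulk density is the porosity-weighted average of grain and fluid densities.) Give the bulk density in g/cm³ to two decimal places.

Porosity at depth: phi = 0.53·exp(−0.441×0.8) = 0.53×0.7027 = 0.3724
Bulk density: ρ_b = (1−phi)ρ_g + phi·ρ_f = 0.6276×2.74 + 0.3724×1
       = 1.720 + 0.372 = 2.092 g/cm³

2.09 g/cm³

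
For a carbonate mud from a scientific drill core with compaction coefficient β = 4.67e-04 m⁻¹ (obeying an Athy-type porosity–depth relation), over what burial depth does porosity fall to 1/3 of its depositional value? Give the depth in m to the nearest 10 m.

Working in km (1 km = 1000 m; β in km⁻¹ = β in m⁻¹ × 1000):
n/n₀ = 1/3 ⇒ exp(−β·z) = 1/3 ⇒ z = ln(3) / β
z = 1.0986 / 0.467 = 2.352 km

2350 m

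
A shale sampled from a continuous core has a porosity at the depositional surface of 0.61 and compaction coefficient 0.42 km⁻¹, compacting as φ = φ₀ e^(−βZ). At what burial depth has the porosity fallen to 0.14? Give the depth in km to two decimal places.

3.50 km

Invert Athy's law: Z = ln(φ₀/φ) / β
Z = ln(0.61/0.14) / 0.42 = ln(4.357) / 0.42 = 1.4718 / 0.42 = 3.504 km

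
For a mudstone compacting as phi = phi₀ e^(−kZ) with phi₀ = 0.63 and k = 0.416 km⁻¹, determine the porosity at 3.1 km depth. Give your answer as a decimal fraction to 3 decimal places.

phi = phi₀·exp(−k·Z) = 0.63 × exp(−0.416 × 3.1) = 0.63 × exp(−1.29)
  = 0.63 × 0.2754 = 0.1735

0.173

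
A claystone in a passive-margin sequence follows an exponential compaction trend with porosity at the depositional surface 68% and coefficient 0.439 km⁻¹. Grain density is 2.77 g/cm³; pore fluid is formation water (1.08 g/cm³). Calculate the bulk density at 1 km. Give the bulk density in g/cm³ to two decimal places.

Porosity at depth: phi = 0.68·exp(−0.439×1) = 0.68×0.6447 = 0.4384
Bulk density: ρ_b = (1−phi)ρ_g + phi·ρ_f = 0.5616×2.77 + 0.4384×1.08
       = 1.556 + 0.473 = 2.029 g/cm³

2.03 g/cm³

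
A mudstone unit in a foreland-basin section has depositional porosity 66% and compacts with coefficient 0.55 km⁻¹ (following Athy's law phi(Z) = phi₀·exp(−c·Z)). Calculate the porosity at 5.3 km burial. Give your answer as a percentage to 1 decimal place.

3.6%

phi = phi₀·exp(−c·Z) = 0.66 × exp(−0.55 × 5.3) = 0.66 × exp(−2.915)
  = 0.66 × 0.0542 = 0.0358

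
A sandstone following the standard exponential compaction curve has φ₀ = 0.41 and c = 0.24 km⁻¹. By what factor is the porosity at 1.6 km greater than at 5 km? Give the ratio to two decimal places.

2.26

φ(z₁)/φ(z₂) = e^(−c·z₁)/e^(−c·z₂) = e^{c(z₂−z₁)}
= exp(0.24 × 3.4) = exp(0.816) = 2.2614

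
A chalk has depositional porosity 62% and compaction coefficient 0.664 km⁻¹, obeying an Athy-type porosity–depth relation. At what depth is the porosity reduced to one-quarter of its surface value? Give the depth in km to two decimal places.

2.09 km

n/n₀ = 1/4 ⇒ exp(−k·z) = 1/4 ⇒ z = ln(4) / k
z = 1.3863 / 0.664 = 2.088 km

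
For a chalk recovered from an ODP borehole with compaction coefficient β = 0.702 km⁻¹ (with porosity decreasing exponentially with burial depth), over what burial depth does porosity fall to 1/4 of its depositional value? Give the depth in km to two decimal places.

φ/φ₀ = 1/4 ⇒ exp(−β·Z) = 1/4 ⇒ Z = ln(4) / β
Z = 1.3863 / 0.702 = 1.975 km

1.97 km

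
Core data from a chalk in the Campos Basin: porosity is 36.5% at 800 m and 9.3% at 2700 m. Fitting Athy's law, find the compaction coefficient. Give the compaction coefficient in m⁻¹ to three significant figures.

0.000720 m⁻¹

Working in km (1 km = 1000 m; c in km⁻¹ = c in m⁻¹ × 1000):
Athy: n(z) = n₀ e^(−cz) ⇒ n₁/n₂ = e^{c(z₂−z₁)} ⇒ c = ln(n₁/n₂)/(z₂−z₁)
c = ln(0.365/0.093) / (2.7 − 0.8) = ln(3.925) / 1.9 = 1.3673 / 1.9 = 0.7196 km⁻¹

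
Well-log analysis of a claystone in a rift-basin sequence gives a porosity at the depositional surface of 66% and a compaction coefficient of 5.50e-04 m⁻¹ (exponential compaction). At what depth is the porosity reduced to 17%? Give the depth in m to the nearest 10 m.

2470 m

Working in km (1 km = 1000 m; c in km⁻¹ = c in m⁻¹ × 1000):
Invert Athy's law: d = ln(n₀/n) / c
d = ln(0.66/0.17) / 0.55 = ln(3.882) / 0.55 = 1.3564 / 0.55 = 2.466 km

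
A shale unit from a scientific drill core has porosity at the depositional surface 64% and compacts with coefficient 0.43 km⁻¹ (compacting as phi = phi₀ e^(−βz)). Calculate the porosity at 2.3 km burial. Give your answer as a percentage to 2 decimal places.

23.80%

phi = phi₀·exp(−β·z) = 0.64 × exp(−0.43 × 2.3) = 0.64 × exp(−0.989)
  = 0.64 × 0.3719 = 0.2380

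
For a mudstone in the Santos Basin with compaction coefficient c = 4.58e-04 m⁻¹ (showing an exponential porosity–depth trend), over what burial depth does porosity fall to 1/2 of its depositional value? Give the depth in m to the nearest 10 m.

Working in km (1 km = 1000 m; c in km⁻¹ = c in m⁻¹ × 1000):
φ/φ₀ = 1/2 ⇒ exp(−c·z) = 1/2 ⇒ z = ln(2) / c
z = 0.6931 / 0.458 = 1.513 km

1510 m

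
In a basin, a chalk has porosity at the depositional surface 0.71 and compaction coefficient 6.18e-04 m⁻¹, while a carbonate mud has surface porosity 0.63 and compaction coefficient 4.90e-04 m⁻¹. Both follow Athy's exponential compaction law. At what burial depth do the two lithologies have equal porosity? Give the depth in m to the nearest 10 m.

930 m

Working in km (1 km = 1000 m; β in km⁻¹ = β in m⁻¹ × 1000):
Set phi₀ₐ e^(−βₐz) = phi₀ᵦ e^(−βᵦz) ⇒ ln(phi₀ₐ/phi₀ᵦ) = (βₐ − βᵦ)·z
z = ln(0.71/0.63) / (0.618 − 0.49) = 0.1195 / 0.128 = 0.934 km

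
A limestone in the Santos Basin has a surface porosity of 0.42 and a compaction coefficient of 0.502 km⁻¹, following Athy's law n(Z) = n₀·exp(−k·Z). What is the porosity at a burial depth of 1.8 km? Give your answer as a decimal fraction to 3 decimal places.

n = n₀·exp(−k·Z) = 0.42 × exp(−0.502 × 1.8) = 0.42 × exp(−0.9036)
  = 0.42 × 0.4051 = 0.1701

0.170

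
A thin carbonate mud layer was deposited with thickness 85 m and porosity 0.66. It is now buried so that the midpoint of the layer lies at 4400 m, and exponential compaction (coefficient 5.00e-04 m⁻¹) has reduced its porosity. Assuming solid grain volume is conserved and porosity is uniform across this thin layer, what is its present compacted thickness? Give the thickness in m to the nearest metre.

31 m

Working in km (1 km = 1000 m; k in km⁻¹ = k in m⁻¹ × 1000):
Porosity at 4.4 km: phi = 0.66·exp(−0.5×4.4) = 0.0731
Solid-volume conservation: h(1−phi) = h₀(1−phi₀) ⇒ h = h₀·(1−phi₀)/(1−phi)
h = 0.085 × (1 − 0.66)/(1 − 0.0731) = 0.085 × 0.3668 = 0.0312 km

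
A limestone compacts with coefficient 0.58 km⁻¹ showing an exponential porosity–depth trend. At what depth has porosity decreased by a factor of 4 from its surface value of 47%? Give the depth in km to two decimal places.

2.39 km

φ/φ₀ = 1/4 ⇒ exp(−k·z) = 1/4 ⇒ z = ln(4) / k
z = 1.3863 / 0.58 = 2.390 km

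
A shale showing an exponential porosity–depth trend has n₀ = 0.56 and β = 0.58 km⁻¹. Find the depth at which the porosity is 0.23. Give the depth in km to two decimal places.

Invert Athy's law: d = ln(n₀/n) / β
d = ln(0.56/0.23) / 0.58 = ln(2.435) / 0.58 = 0.8899 / 0.58 = 1.534 km

1.53 km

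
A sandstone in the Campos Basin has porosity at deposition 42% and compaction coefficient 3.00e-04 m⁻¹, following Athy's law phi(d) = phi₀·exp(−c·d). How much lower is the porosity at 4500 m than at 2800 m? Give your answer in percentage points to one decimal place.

Working in km (1 km = 1000 m; c in km⁻¹ = c in m⁻¹ × 1000):
phi(2.8) = 0.42·e^(−0.3×2.8) = 0.1813
phi(4.5) = 0.42·e^(−0.3×4.5) = 0.1089
Δphi = 0.1813 − 0.1089 = 0.0724

7.2 percentage points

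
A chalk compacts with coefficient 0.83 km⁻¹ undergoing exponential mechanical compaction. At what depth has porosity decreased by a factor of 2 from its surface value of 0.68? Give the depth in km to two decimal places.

0.84 km

φ/φ₀ = 1/2 ⇒ exp(−c·z) = 1/2 ⇒ z = ln(2) / c
z = 0.6931 / 0.83 = 0.835 km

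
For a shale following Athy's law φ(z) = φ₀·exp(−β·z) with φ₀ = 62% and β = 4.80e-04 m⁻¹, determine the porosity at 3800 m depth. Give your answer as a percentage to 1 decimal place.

10.0%

Working in km (1 km = 1000 m; β in km⁻¹ = β in m⁻¹ × 1000):
φ = φ₀·exp(−β·z) = 0.62 × exp(−0.48 × 3.8) = 0.62 × exp(−1.824)
  = 0.62 × 0.1614 = 0.1001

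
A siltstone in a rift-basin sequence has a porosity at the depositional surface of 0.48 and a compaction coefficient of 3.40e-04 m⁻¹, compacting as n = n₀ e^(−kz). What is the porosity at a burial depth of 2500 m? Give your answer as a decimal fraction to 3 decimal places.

Working in km (1 km = 1000 m; k in km⁻¹ = k in m⁻¹ × 1000):
n = n₀·exp(−k·z) = 0.48 × exp(−0.34 × 2.5) = 0.48 × exp(−0.85)
  = 0.48 × 0.4274 = 0.2052

0.205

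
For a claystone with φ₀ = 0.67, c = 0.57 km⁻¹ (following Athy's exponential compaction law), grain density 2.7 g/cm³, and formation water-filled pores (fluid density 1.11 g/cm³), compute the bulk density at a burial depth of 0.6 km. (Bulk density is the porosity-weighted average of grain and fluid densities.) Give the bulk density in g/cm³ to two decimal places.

Porosity at depth: φ = 0.67·exp(−0.57×0.6) = 0.67×0.7103 = 0.4759
Bulk density: ρ_b = (1−φ)ρ_g + φ·ρ_f = 0.5241×2.7 + 0.4759×1.11
       = 1.415 + 0.528 = 1.943 g/cm³

1.94 g/cm³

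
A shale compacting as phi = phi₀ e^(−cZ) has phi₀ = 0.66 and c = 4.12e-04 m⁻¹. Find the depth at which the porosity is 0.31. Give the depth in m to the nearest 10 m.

1830 m

Working in km (1 km = 1000 m; c in km⁻¹ = c in m⁻¹ × 1000):
Invert Athy's law: Z = ln(phi₀/phi) / c
Z = ln(0.66/0.31) / 0.412 = ln(2.129) / 0.412 = 0.7557 / 0.412 = 1.834 km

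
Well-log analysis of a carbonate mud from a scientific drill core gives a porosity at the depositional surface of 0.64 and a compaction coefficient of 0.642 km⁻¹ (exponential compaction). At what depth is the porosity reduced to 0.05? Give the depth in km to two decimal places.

Invert Athy's law: d = ln(phi₀/phi) / β
d = ln(0.64/0.05) / 0.642 = ln(12.8) / 0.642 = 2.5494 / 0.642 = 3.971 km

3.97 km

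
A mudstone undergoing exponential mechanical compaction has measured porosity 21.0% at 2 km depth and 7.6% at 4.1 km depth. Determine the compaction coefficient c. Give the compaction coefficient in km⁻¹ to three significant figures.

Athy: phi(z) = phi₀ e^(−cz) ⇒ phi₁/phi₂ = e^{c(z₂−z₁)} ⇒ c = ln(phi₁/phi₂)/(z₂−z₁)
c = ln(0.21/0.076) / (4.1 − 2) = ln(2.763) / 2.1 = 1.0164 / 2.1 = 0.484 km⁻¹

0.484 km⁻¹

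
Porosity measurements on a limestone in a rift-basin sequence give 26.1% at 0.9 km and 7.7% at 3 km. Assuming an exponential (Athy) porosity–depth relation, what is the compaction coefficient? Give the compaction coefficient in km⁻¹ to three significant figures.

Athy: φ(d) = φ₀ e^(−kd) ⇒ φ₁/φ₂ = e^{k(d₂−d₁)} ⇒ k = ln(φ₁/φ₂)/(d₂−d₁)
k = ln(0.261/0.077) / (3 − 0.9) = ln(3.39) / 2.1 = 1.2207 / 2.1 = 0.5813 km⁻¹

0.581 km⁻¹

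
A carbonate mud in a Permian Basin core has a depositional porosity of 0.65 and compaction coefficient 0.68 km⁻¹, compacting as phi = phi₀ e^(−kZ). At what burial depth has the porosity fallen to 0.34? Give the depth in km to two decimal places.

Invert Athy's law: Z = ln(phi₀/phi) / k
Z = ln(0.65/0.34) / 0.68 = ln(1.912) / 0.68 = 0.6480 / 0.68 = 0.953 km

0.95 km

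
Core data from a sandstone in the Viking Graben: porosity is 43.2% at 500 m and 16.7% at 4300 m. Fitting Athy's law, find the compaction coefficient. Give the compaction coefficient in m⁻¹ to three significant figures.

Working in km (1 km = 1000 m; c in km⁻¹ = c in m⁻¹ × 1000):
Athy: φ(Z) = φ₀ e^(−cZ) ⇒ φ₁/φ₂ = e^{c(Z₂−Z₁)} ⇒ c = ln(φ₁/φ₂)/(Z₂−Z₁)
c = ln(0.432/0.167) / (4.3 − 0.5) = ln(2.587) / 3.8 = 0.9504 / 3.8 = 0.2501 km⁻¹

0.000250 m⁻¹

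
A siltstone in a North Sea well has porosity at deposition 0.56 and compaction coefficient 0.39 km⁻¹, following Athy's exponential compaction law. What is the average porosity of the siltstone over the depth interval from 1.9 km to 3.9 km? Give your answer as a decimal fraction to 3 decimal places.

⟨φ⟩ = (1/(z₂−z₁)) ∫ φ₀ e^(−βz) dz = φ₀·(e^(−β·z₁) − e^(−β·z₂)) / (β·(z₂−z₁))
e^(−0.39×1.9) = 0.4766; e^(−0.39×3.9) = 0.2185
⟨φ⟩ = 0.56 × (0.4766 − 0.2185) / (0.39 × 2) = 0.56 × 0.3310 = 0.1853

0.185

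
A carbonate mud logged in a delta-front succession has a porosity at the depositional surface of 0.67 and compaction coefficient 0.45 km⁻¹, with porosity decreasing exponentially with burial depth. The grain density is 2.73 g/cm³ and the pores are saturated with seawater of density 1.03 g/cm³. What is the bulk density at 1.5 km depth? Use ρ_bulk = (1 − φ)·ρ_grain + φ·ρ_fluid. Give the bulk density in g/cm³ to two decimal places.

2.15 g/cm³

Porosity at depth: phi = 0.67·exp(−0.45×1.5) = 0.67×0.5092 = 0.3411
Bulk density: ρ_b = (1−phi)ρ_g + phi·ρ_f = 0.6589×2.73 + 0.3411×1.03
       = 1.799 + 0.351 = 2.150 g/cm³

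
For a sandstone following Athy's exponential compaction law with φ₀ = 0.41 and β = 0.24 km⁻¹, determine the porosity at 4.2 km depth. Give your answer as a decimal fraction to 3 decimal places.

φ = φ₀·exp(−β·d) = 0.41 × exp(−0.24 × 4.2) = 0.41 × exp(−1.008)
  = 0.41 × 0.3649 = 0.1496

0.150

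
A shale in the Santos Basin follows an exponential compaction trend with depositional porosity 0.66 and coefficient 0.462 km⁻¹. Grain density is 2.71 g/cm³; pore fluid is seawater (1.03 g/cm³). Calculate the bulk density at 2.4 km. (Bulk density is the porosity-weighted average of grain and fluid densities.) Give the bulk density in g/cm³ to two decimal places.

2.34 g/cm³

Porosity at depth: phi = 0.66·exp(−0.462×2.4) = 0.66×0.3300 = 0.2178
Bulk density: ρ_b = (1−phi)ρ_g + phi·ρ_f = 0.7822×2.71 + 0.2178×1.03
       = 2.120 + 0.224 = 2.344 g/cm³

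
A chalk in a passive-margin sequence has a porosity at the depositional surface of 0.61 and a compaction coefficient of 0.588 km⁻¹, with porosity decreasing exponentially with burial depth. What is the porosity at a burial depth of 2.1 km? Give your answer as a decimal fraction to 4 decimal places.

0.1774

phi = phi₀·exp(−c·z) = 0.61 × exp(−0.588 × 2.1) = 0.61 × exp(−1.235)
  = 0.61 × 0.2909 = 0.1774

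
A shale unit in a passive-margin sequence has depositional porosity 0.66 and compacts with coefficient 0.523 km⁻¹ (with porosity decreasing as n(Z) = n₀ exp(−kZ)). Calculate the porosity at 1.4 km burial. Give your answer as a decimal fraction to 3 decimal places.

n = n₀·exp(−k·Z) = 0.66 × exp(−0.523 × 1.4) = 0.66 × exp(−0.7322)
  = 0.66 × 0.4808 = 0.3174

0.317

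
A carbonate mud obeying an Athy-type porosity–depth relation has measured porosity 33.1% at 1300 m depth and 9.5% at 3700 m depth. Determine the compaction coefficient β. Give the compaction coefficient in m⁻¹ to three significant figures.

Working in km (1 km = 1000 m; β in km⁻¹ = β in m⁻¹ × 1000):
Athy: phi(Z) = phi₀ e^(−βZ) ⇒ phi₁/phi₂ = e^{β(Z₂−Z₁)} ⇒ β = ln(phi₁/phi₂)/(Z₂−Z₁)
β = ln(0.331/0.095) / (3.7 − 1.3) = ln(3.484) / 2.4 = 1.2482 / 2.4 = 0.5201 km⁻¹

0.000520 m⁻¹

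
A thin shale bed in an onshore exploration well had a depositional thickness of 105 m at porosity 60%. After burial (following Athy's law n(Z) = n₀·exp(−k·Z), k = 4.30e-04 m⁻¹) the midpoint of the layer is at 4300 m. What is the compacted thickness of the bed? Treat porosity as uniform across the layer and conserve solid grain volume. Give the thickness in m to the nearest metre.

Working in km (1 km = 1000 m; k in km⁻¹ = k in m⁻¹ × 1000):
Porosity at 4.3 km: n = 0.6·exp(−0.43×4.3) = 0.0944
Solid-volume conservation: h(1−n) = h₀(1−n₀) ⇒ h = h₀·(1−n₀)/(1−n)
h = 0.105 × (1 − 0.6)/(1 − 0.0944) = 0.105 × 0.4417 = 0.0464 km

46 m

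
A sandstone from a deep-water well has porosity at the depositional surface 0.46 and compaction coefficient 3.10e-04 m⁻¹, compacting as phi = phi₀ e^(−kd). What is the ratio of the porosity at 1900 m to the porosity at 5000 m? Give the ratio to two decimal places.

Working in km (1 km = 1000 m; k in km⁻¹ = k in m⁻¹ × 1000):
phi(d₁)/phi(d₂) = e^(−k·d₁)/e^(−k·d₂) = e^{k(d₂−d₁)}
= exp(0.31 × 3.1) = exp(0.961) = 2.6143

2.61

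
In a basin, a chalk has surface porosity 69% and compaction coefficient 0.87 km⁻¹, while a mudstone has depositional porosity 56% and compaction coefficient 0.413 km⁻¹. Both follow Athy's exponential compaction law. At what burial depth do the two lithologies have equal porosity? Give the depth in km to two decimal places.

Set φ₀ₐ e^(−kₐZ) = φ₀ᵦ e^(−kᵦZ) ⇒ ln(φ₀ₐ/φ₀ᵦ) = (kₐ − kᵦ)·Z
Z = ln(0.69/0.56) / (0.87 − 0.413) = 0.2088 / 0.457 = 0.457 km

0.46 km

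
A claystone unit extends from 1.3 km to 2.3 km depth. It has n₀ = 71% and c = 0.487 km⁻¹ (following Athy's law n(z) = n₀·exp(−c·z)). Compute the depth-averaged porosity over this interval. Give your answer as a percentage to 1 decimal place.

⟨n⟩ = (1/(z₂−z₁)) ∫ n₀ e^(−cz) dz = n₀·(e^(−c·z₁) − e^(−c·z₂)) / (c·(z₂−z₁))
e^(−0.487×1.3) = 0.5309; e^(−0.487×2.3) = 0.3262
⟨n⟩ = 0.71 × (0.5309 − 0.3262) / (0.487 × 1) = 0.71 × 0.4203 = 0.2984

29.8%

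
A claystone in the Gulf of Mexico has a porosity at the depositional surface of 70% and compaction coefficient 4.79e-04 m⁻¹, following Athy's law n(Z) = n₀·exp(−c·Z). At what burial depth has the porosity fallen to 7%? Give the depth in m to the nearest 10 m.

Working in km (1 km = 1000 m; c in km⁻¹ = c in m⁻¹ × 1000):
Invert Athy's law: Z = ln(n₀/n) / c
Z = ln(0.7/0.07) / 0.479 = ln(10) / 0.479 = 2.3026 / 0.479 = 4.807 km

4810 m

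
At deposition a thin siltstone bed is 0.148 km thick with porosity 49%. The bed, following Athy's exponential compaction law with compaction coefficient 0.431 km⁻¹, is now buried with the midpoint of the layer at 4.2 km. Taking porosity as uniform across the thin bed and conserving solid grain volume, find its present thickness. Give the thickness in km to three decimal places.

0.082 km

Porosity at 4.2 km: n = 0.49·exp(−0.431×4.2) = 0.0802
Solid-volume conservation: h(1−n) = h₀(1−n₀) ⇒ h = h₀·(1−n₀)/(1−n)
h = 0.148 × (1 − 0.49)/(1 − 0.0802) = 0.148 × 0.5545 = 0.0821 km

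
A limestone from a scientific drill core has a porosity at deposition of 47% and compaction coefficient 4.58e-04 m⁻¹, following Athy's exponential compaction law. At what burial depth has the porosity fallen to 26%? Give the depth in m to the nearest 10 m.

Working in km (1 km = 1000 m; k in km⁻¹ = k in m⁻¹ × 1000):
Invert Athy's law: z = ln(n₀/n) / k
z = ln(0.47/0.26) / 0.458 = ln(1.808) / 0.458 = 0.5921 / 0.458 = 1.293 km

1290 m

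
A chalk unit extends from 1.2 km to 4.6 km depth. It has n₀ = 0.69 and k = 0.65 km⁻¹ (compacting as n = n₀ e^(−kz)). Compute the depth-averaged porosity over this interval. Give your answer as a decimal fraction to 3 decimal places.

0.127

⟨n⟩ = (1/(z₂−z₁)) ∫ n₀ e^(−kz) dz = n₀·(e^(−k·z₁) − e^(−k·z₂)) / (k·(z₂−z₁))
e^(−0.65×1.2) = 0.4584; e^(−0.65×4.6) = 0.0503
⟨n⟩ = 0.69 × (0.4584 − 0.0503) / (0.65 × 3.4) = 0.69 × 0.1847 = 0.1274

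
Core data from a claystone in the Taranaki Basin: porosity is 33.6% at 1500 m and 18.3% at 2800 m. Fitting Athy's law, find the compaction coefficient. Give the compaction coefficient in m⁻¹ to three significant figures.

0.000467 m⁻¹

Working in km (1 km = 1000 m; k in km⁻¹ = k in m⁻¹ × 1000):
Athy: n(z) = n₀ e^(−kz) ⇒ n₁/n₂ = e^{k(z₂−z₁)} ⇒ k = ln(n₁/n₂)/(z₂−z₁)
k = ln(0.336/0.183) / (2.8 − 1.5) = ln(1.836) / 1.3 = 0.6076 / 1.3 = 0.4674 km⁻¹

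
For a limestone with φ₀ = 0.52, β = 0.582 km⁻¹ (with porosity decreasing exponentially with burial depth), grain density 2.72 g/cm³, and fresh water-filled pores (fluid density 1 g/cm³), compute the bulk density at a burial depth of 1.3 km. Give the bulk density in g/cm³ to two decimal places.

Porosity at depth: φ = 0.52·exp(−0.582×1.3) = 0.52×0.4693 = 0.2440
Bulk density: ρ_b = (1−φ)ρ_g + φ·ρ_f = 0.7560×2.72 + 0.2440×1
       = 2.056 + 0.244 = 2.300 g/cm³

2.30 g/cm³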